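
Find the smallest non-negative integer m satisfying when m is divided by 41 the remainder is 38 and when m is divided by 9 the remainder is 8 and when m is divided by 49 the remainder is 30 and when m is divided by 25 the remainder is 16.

From m ≡ 38 (mod 41) write m = 38 + 41t. Substituting into m ≡ 8 (mod 9) gives 41t ≡ 6 (mod 9), and since 5⁻¹ ≡ 2 (mod 9), t ≡ 3. Hence m ≡ 38 + 41·3 = 161 (mod 369).
From m ≡ 161 (mod 369) write m = 161 + 369t. Substituting into m ≡ 30 (mod 49) gives 369t ≡ 16 (mod 49), and since 26⁻¹ ≡ 17 (mod 49), t ≡ 27. Hence m ≡ 161 + 369·27 = 10124 (mod 18081).
From m ≡ 10124 (mod 18081) write m = 10124 + 18081t. Substituting into m ≡ 16 (mod 25) gives 18081t ≡ 17 (mod 25), and since 6⁻¹ ≡ 21 (mod 25), t ≡ 7. Hence m ≡ 10124 + 18081·7 = 136691 (mod 452025).

136691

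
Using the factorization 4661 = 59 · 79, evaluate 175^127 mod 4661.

Mod 59: 175 ≡ 57; by Fermat, exponent reduces to 127 mod 58 = 11; 57^11 ≡ 17 (mod 59).
Mod 79: 175 ≡ 17; by Fermat, exponent reduces to 127 mod 78 = 49; 17^49 ≡ 58 (mod 79).
Combine by CRT: x ≡ 17 (mod 59), x ≡ 58 (mod 79) ⇒ x ≡ 4324 (mod 4661).

4324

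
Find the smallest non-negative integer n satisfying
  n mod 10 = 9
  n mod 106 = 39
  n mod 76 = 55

Combine the congruences pairwise.
gcd(10, 106) = 2 and 2 | (39 − 9), so the pair is consistent; merging gives n ≡ 39 (mod 530), where 530 = lcm(10, 106).
gcd(530, 76) = 2 and 2 | (55 − 39), so the pair is consistent; merging gives n ≡ 15939 (mod 20140), where 20140 = lcm(530, 76).
The solution is unique modulo lcm(10, 106, 76) = 20140.

15939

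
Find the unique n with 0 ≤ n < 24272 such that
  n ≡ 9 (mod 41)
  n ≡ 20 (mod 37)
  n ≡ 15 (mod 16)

3535

From n ≡ 9 (mod 41) write n = 9 + 41t. Substituting into n ≡ 20 (mod 37) gives 41t ≡ 11 (mod 37), and since 4⁻¹ ≡ 28 (mod 37), t ≡ 12. Hence n ≡ 9 + 41·12 = 501 (mod 1517).
From n ≡ 501 (mod 1517) write n = 501 + 1517t. Substituting into n ≡ 15 (mod 16) gives 1517t ≡ 10 (mod 16), and since 13⁻¹ ≡ 5 (mod 16), t ≡ 2. Hence n ≡ 501 + 1517·2 = 3535 (mod 24272).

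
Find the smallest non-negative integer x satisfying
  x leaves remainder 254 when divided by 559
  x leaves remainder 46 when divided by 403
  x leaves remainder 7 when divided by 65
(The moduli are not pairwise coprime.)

57272

gcd(559, 403) = 13 and 13 | (46 − 254), so the pair is consistent; merging gives x ≡ 5285 (mod 17329), where 17329 = lcm(559, 403).
gcd(17329, 65) = 13 and 13 | (7 − 5285), so the pair is consistent; merging gives x ≡ 57272 (mod 86645), where 86645 = lcm(17329, 65).
The solution is unique modulo lcm(559, 403, 65) = 86645.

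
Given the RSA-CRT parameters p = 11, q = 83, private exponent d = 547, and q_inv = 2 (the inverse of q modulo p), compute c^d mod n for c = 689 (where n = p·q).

611

d_p = d mod (p−1) = 547 mod 10 = 7; d_q = d mod (q−1) = 55.
m₁ = c^(d_p) mod p: c ≡ 7 (mod 11), and 7^7 mod 11 = 6.
m₂ = c^(d_q) mod q: c ≡ 25 (mod 83), and 25^55 mod 83 = 30.
h = q_inv·(m₁ − m₂) mod p = 2·(6 − 30) mod 11 = 7.
m = m₂ + h·q = 30 + 7·83 = 611.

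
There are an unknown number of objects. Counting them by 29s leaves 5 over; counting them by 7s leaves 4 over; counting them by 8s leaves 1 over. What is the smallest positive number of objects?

585

From N ≡ 5 (mod 29) write N = 5 + 29t. Substituting into N ≡ 4 (mod 7) gives 29t ≡ 6 (mod 7), and since 1⁻¹ ≡ 1 (mod 7), t ≡ 6. Hence N ≡ 5 + 29·6 = 179 (mod 203).
From N ≡ 179 (mod 203) write N = 179 + 203t. Substituting into N ≡ 1 (mod 8) gives 203t ≡ 6 (mod 8), and since 3⁻¹ ≡ 3 (mod 8), t ≡ 2. Hence N ≡ 179 + 203·2 = 585 (mod 1624).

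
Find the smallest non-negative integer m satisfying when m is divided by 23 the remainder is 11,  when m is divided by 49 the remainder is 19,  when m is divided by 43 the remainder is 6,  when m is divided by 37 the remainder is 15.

145647

The moduli are pairwise coprime; N = 23·49·43·37 = 1793057.
N/23 = 77959; 77959 ≡ 12 (mod 23); 12·2 ≡ 1, so inverse 2.
N/49 = 36593; 36593 ≡ 39 (mod 49); 39·44 ≡ 1, so inverse 44.
N/43 = 41699; 41699 ≡ 32 (mod 43); 32·39 ≡ 1, so inverse 39.
N/37 = 48461; 48461 ≡ 28 (mod 37); 28·4 ≡ 1, so inverse 4.
m ≡ 11·77959·2 + 19·36593·44 + 6·41699·39 + 15·48461·4 = 44972072.
44972072 mod 1793057 = 145647.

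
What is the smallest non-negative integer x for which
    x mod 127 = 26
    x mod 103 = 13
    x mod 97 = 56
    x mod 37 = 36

38324562

The moduli are pairwise coprime; N = 127·103·97·37 = 46947709.
N/127 = 369667; 369667 ≡ 97 (mod 127); 97·55 ≡ 1, so inverse 55.
N/103 = 455803; 455803 ≡ 28 (mod 103); 28·92 ≡ 1, so inverse 92.
N/97 = 483997; 483997 ≡ 64 (mod 97); 64·47 ≡ 1, so inverse 47.
N/37 = 1268857; 1268857 ≡ 16 (mod 37); 16·7 ≡ 1, so inverse 7.
x ≡ 26·369667·55 + 13·455803·92 + 56·483997·47 + 36·1268857·7 = 2667396266.
2667396266 mod 46947709 = 38324562.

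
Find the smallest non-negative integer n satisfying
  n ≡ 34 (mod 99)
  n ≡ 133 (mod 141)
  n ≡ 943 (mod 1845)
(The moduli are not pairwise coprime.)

93193

gcd(99, 141) = 3 and 3 | (133 − 34), so the pair is consistent; merging gives n ≡ 133 (mod 4653), where 4653 = lcm(99, 141).
gcd(4653, 1845) = 9 and 9 | (943 − 133), so the pair is consistent; merging gives n ≡ 93193 (mod 953865), where 953865 = lcm(4653, 1845).
The solution is unique modulo lcm(99, 141, 1845) = 953865.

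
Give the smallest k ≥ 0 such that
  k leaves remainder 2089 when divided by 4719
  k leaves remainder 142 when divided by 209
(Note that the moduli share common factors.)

72874

gcd(4719, 209) = 11 and 11 | (142 − 2089), so the pair is consistent; merging gives k ≡ 72874 (mod 89661), where 89661 = lcm(4719, 209).
The solution is unique modulo lcm(4719, 209) = 89661.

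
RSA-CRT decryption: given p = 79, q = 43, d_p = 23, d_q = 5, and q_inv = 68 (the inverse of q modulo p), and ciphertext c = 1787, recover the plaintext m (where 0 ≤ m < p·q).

1217

m₁ = c^(d_p) mod p: c ≡ 49 (mod 79), and 49^23 mod 79 = 32.
m₂ = c^(d_q) mod q: c ≡ 24 (mod 43), and 24^5 mod 43 = 13.
h = q_inv·(m₁ − m₂) mod p = 68·(32 − 13) mod 79 = 28.
m = m₂ + h·q = 13 + 28·43 = 1217.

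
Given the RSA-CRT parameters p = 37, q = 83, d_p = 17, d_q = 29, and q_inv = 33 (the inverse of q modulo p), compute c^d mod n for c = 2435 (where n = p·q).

2648

m₁ = c^(d_p) mod p: c ≡ 30 (mod 37), and 30^17 mod 37 = 21.
m₂ = c^(d_q) mod q: c ≡ 28 (mod 83), and 28^29 mod 83 = 75.
h = q_inv·(m₁ − m₂) mod p = 33·(21 − 75) mod 37 = 31.
m = m₂ + h·q = 75 + 31·83 = 2648.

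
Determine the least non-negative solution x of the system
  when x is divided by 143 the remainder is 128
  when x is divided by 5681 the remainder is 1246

Combine the congruences pairwise.
gcd(143, 5681) = 13 and 13 | (1246 − 128), so the pair is consistent; merging gives x ≡ 18289 (mod 62491), where 62491 = lcm(143, 5681).
The solution is unique modulo lcm(143, 5681) = 62491.

18289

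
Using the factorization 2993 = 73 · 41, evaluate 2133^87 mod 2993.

Mod 73: 2133 ≡ 16; by Fermat, exponent reduces to 87 mod 72 = 15; 16^15 ≡ 64 (mod 73).
Mod 41: 2133 ≡ 1; by Fermat, exponent reduces to 87 mod 40 = 7; 1^7 ≡ 1 (mod 41).
Combine by CRT: x ≡ 64 (mod 73), x ≡ 1 (mod 41) ⇒ x ≡ 575 (mod 2993).

575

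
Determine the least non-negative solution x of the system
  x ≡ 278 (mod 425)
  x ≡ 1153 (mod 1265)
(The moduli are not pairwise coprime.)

gcd(425, 1265) = 5 and 5 | (1153 − 278), so the pair is consistent; merging gives x ≡ 58078 (mod 107525), where 107525 = lcm(425, 1265).
The solution is unique modulo lcm(425, 1265) = 107525.

58078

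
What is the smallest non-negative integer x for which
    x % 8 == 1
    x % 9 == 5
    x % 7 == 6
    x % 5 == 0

From x ≡ 1 (mod 8) write x = 1 + 8t. Substituting into x ≡ 5 (mod 9) gives 8t ≡ 4 (mod 9), and since 8⁻¹ ≡ 8 (mod 9), t ≡ 5. Hence x ≡ 1 + 8·5 = 41 (mod 72).
From x ≡ 41 (mod 72) write x = 41 + 72t. Substituting into x ≡ 6 (mod 7) gives 72t ≡ 0 (mod 7), and since 2⁻¹ ≡ 4 (mod 7), t ≡ 0. Hence x ≡ 41 + 72·0 = 41 (mod 504).
From x ≡ 41 (mod 504) write x = 41 + 504t. Substituting into x ≡ 0 (mod 5) gives 504t ≡ 4 (mod 5), and since 4⁻¹ ≡ 4 (mod 5), t ≡ 1. Hence x ≡ 41 + 504·1 = 545 (mod 2520).

545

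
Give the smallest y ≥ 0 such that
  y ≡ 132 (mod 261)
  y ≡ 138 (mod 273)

11877

Combine the congruences pairwise.
gcd(261, 273) = 3 and 3 | (138 − 132), so the pair is consistent; merging gives y ≡ 11877 (mod 23751), where 23751 = lcm(261, 273).
The solution is unique modulo lcm(261, 273) = 23751.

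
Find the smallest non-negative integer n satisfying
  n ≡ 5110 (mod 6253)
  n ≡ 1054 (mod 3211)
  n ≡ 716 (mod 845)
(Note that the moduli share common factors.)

392796

gcd(6253, 3211) = 169 and 169 | (1054 − 5110), so the pair is consistent; merging gives n ≡ 36375 (mod 118807), where 118807 = lcm(6253, 3211).
gcd(118807, 845) = 169 and 169 | (716 − 36375), so the pair is consistent; merging gives n ≡ 392796 (mod 594035), where 594035 = lcm(118807, 845).
The solution is unique modulo lcm(6253, 3211, 845) = 594035.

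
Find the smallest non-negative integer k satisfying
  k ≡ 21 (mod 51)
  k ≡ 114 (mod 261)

gcd(51, 261) = 3 and 3 | (114 − 21), so the pair is consistent; merging gives k ≡ 2724 (mod 4437), where 4437 = lcm(51, 261).
The solution is unique modulo lcm(51, 261) = 4437.

2724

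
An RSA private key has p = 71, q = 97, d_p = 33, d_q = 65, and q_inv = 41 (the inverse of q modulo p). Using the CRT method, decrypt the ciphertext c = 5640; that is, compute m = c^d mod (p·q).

m₁ = c^(d_p) mod p: c ≡ 31 (mod 71), and 31^33 mod 71 = 28.
m₂ = c^(d_q) mod q: c ≡ 14 (mod 97), and 14^65 mod 97 = 5.
h = q_inv·(m₁ − m₂) mod p = 41·(28 − 5) mod 71 = 20.
m = m₂ + h·q = 5 + 20·97 = 1945.

1945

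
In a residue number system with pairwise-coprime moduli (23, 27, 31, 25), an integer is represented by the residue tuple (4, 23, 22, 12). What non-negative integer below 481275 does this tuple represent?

463937

Combine the congruences pairwise.
From x ≡ 4 (mod 23) write x = 4 + 23t. Substituting into x ≡ 23 (mod 27) gives 23t ≡ 19 (mod 27), and since 23⁻¹ ≡ 20 (mod 27), t ≡ 2. Hence x ≡ 4 + 23·2 = 50 (mod 621).
From x ≡ 50 (mod 621) write x = 50 + 621t. Substituting into x ≡ 22 (mod 31) gives 621t ≡ 3 (mod 31), and since 1⁻¹ ≡ 1 (mod 31), t ≡ 3. Hence x ≡ 50 + 621·3 = 1913 (mod 19251).
From x ≡ 1913 (mod 19251) write x = 1913 + 19251t. Substituting into x ≡ 12 (mod 25) gives 19251t ≡ 24 (mod 25), and since 1⁻¹ ≡ 1 (mod 25), t ≡ 24. Hence x ≡ 1913 + 19251·24 = 463937 (mod 481275).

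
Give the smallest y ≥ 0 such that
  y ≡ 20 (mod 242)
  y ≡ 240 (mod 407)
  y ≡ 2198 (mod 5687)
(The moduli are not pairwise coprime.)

172808

gcd(242, 407) = 11 and 11 | (240 − 20), so the pair is consistent; merging gives y ≡ 2682 (mod 8954), where 8954 = lcm(242, 407).
gcd(8954, 5687) = 121 and 121 | (2198 − 2682), so the pair is consistent; merging gives y ≡ 172808 (mod 420838), where 420838 = lcm(8954, 5687).
The solution is unique modulo lcm(242, 407, 5687) = 420838.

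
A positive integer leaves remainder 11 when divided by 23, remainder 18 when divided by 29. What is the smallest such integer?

From n ≡ 11 (mod 23) write n = 11 + 23t. Substituting into n ≡ 18 (mod 29) gives 23t ≡ 7 (mod 29), and since 23⁻¹ ≡ 24 (mod 29), t ≡ 23. Hence n ≡ 11 + 23·23 = 540 (mod 667).

540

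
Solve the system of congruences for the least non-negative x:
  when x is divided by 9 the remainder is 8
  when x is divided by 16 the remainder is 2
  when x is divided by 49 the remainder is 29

The moduli are pairwise coprime; N = 9·16·49 = 7056.
N/9 = 784; 784 ≡ 1 (mod 9), inverse 1.
N/16 = 441; 441 ≡ 9 (mod 16); 9·9 ≡ 1, so inverse 9.
N/49 = 144; 144 ≡ 46 (mod 49); 46·16 ≡ 1, so inverse 16.
x ≡ 8·784·1 + 2·441·9 + 29·144·16 = 81026.
81026 mod 7056 = 3410.

3410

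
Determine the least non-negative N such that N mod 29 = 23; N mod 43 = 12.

313

Combine the congruences pairwise.
From N ≡ 23 (mod 29) write N = 23 + 29t. Substituting into N ≡ 12 (mod 43) gives 29t ≡ 32 (mod 43), and since 29⁻¹ ≡ 3 (mod 43), t ≡ 10. Hence N ≡ 23 + 29·10 = 313 (mod 1247).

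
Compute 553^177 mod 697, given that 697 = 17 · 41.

689

Mod 17: 553 ≡ 9; by Fermat, exponent reduces to 177 mod 16 = 1; 9^1 ≡ 9 (mod 17).
Mod 41: 553 ≡ 20; by Fermat, exponent reduces to 177 mod 40 = 17; 20^17 ≡ 33 (mod 41).
Combine by CRT: x ≡ 9 (mod 17), x ≡ 33 (mod 41) ⇒ x ≡ 689 (mod 697).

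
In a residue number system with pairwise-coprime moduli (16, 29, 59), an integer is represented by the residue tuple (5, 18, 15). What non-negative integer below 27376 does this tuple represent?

Combine the congruences pairwise.
From x ≡ 5 (mod 16) write x = 5 + 16t. Substituting into x ≡ 18 (mod 29) gives 16t ≡ 13 (mod 29), and since 16⁻¹ ≡ 20 (mod 29), t ≡ 28. Hence x ≡ 5 + 16·28 = 453 (mod 464).
From x ≡ 453 (mod 464) write x = 453 + 464t. Substituting into x ≡ 15 (mod 59) gives 464t ≡ 34 (mod 59), and since 51⁻¹ ≡ 22 (mod 59), t ≡ 40. Hence x ≡ 453 + 464·40 = 19013 (mod 27376).

19013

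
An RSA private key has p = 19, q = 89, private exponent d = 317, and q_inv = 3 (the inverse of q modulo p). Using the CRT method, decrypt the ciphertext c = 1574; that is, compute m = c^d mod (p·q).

1092

d_p = d mod (p−1) = 317 mod 18 = 11; d_q = d mod (q−1) = 53.
m₁ = c^(d_p) mod p: c ≡ 16 (mod 19), and 16^11 mod 19 = 9.
m₂ = c^(d_q) mod q: c ≡ 61 (mod 89), and 61^53 mod 89 = 24.
h = q_inv·(m₁ − m₂) mod p = 3·(9 − 24) mod 19 = 12.
m = m₂ + h·q = 24 + 12·89 = 1092.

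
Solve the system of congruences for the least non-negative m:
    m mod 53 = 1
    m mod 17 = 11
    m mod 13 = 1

2068

The moduli are pairwise coprime; N = 53·17·13 = 11713.
N/53 = 221; 221 ≡ 9 (mod 53); 9·6 ≡ 1, so inverse 6.
N/17 = 689; 689 ≡ 9 (mod 17); 9·2 ≡ 1, so inverse 2.
N/13 = 901; 901 ≡ 4 (mod 13); 4·10 ≡ 1, so inverse 10.
m ≡ 1·221·6 + 11·689·2 + 1·901·10 = 25494.
25494 mod 11713 = 2068.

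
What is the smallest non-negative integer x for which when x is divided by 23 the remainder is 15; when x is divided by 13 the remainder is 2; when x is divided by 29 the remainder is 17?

The moduli are pairwise coprime; N = 23·13·29 = 8671.
N/23 = 377; 377 ≡ 9 (mod 23); 9·18 ≡ 1, so inverse 18.
N/13 = 667; 667 ≡ 4 (mod 13); 4·10 ≡ 1, so inverse 10.
N/29 = 299; 299 ≡ 9 (mod 29); 9·13 ≡ 1, so inverse 13.
x ≡ 15·377·18 + 2·667·10 + 17·299·13 = 181209.
181209 mod 8671 = 7789.

7789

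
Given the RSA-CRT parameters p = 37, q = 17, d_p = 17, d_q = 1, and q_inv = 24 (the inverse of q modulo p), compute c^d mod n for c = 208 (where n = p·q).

378

m₁ = c^(d_p) mod p: c ≡ 23 (mod 37), and 23^17 mod 37 = 8.
m₂ = c^(d_q) mod q: c ≡ 4 (mod 17), and 4^1 mod 17 = 4.
h = q_inv·(m₁ − m₂) mod p = 24·(8 − 4) mod 37 = 22.
m = m₂ + h·q = 4 + 22·17 = 378.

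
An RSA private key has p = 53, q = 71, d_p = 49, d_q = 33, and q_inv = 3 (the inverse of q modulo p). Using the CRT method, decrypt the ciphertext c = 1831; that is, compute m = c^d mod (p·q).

2550

m₁ = c^(d_p) mod p: c ≡ 29 (mod 53), and 29^49 mod 53 = 6.
m₂ = c^(d_q) mod q: c ≡ 56 (mod 71), and 56^33 mod 71 = 65.
h = q_inv·(m₁ − m₂) mod p = 3·(6 − 65) mod 53 = 35.
m = m₂ + h·q = 65 + 35·71 = 2550.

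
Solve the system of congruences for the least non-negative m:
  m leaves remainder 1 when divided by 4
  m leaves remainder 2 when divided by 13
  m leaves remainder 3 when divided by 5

The moduli are pairwise coprime; N = 4·13·5 = 260.
N/4 = 65; 65 ≡ 1 (mod 4), inverse 1.
N/13 = 20; 20 ≡ 7 (mod 13); 7·2 ≡ 1, so inverse 2.
N/5 = 52; 52 ≡ 2 (mod 5); 2·3 ≡ 1, so inverse 3.
m ≡ 1·65·1 + 2·20·2 + 3·52·3 = 613.
613 mod 260 = 93.

93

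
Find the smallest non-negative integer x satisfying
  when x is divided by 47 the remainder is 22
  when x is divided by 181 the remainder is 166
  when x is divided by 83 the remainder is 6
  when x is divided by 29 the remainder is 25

The moduli are pairwise coprime; N = 47·181·83·29 = 20476349.
N/47 = 435667; 435667 ≡ 24 (mod 47); 24·2 ≡ 1, so inverse 2.
N/181 = 113129; 113129 ≡ 4 (mod 181); 4·136 ≡ 1, so inverse 136.
N/83 = 246703; 246703 ≡ 27 (mod 83); 27·40 ≡ 1, so inverse 40.
N/29 = 706081; 706081 ≡ 18 (mod 29); 18·21 ≡ 1, so inverse 21.
x ≡ 22·435667·2 + 166·113129·136 + 6·246703·40 + 25·706081·21 = 3003070897.
3003070897 mod 20476349 = 13523943.

13523943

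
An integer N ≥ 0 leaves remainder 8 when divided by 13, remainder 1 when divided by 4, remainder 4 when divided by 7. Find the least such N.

The moduli are pairwise coprime; M = 13·4·7 = 364.
M/13 = 28; 28 ≡ 2 (mod 13); 2·7 ≡ 1, so inverse 7.
M/4 = 91; 91 ≡ 3 (mod 4); 3·3 ≡ 1, so inverse 3.
M/7 = 52; 52 ≡ 3 (mod 7); 3·5 ≡ 1, so inverse 5.
N ≡ 8·28·7 + 1·91·3 + 4·52·5 = 2881.
2881 mod 364 = 333.

333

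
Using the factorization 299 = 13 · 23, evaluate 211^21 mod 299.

144

Mod 13: 211 ≡ 3; by Fermat, exponent reduces to 21 mod 12 = 9; 3^9 ≡ 1 (mod 13).
Mod 23: 211 ≡ 4; 4^21 ≡ 6 (mod 23).
Combine by CRT: x ≡ 1 (mod 13), x ≡ 6 (mod 23) ⇒ x ≡ 144 (mod 299).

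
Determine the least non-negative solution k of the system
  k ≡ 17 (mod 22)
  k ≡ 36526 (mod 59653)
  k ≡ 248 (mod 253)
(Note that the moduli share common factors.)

gcd(22, 59653) = 11 and 11 | (36526 − 17), so the pair is consistent; merging gives k ≡ 96179 (mod 119306), where 119306 = lcm(22, 59653).
gcd(119306, 253) = 11 and 11 | (248 − 96179), so the pair is consistent; merging gives k ≡ 692709 (mod 2744038), where 2744038 = lcm(119306, 253).
The solution is unique modulo lcm(22, 59653, 253) = 2744038.

692709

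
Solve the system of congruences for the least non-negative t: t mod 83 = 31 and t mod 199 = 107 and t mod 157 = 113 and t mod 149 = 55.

The moduli are pairwise coprime; N = 83·199·157·149 = 386382181.
N/83 = 4655207; 4655207 ≡ 69 (mod 83); 69·77 ≡ 1, so inverse 77.
N/199 = 1941619; 1941619 ≡ 175 (mod 199); 175·58 ≡ 1, so inverse 58.
N/157 = 2461033; 2461033 ≡ 58 (mod 157); 58·111 ≡ 1, so inverse 111.
N/149 = 2593169; 2593169 ≡ 122 (mod 149); 122·11 ≡ 1, so inverse 11.
t ≡ 31·4655207·77 + 107·1941619·58 + 113·2461033·111 + 55·2593169·11 = 55599270787.
55599270787 mod 386382181 = 346618904.

346618904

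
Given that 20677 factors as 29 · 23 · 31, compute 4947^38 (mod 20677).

Mod 29: 4947 ≡ 17; by Fermat, exponent reduces to 38 mod 28 = 10; 17^10 ≡ 28 (mod 29).
Mod 23: 4947 ≡ 2; by Fermat, exponent reduces to 38 mod 22 = 16; 2^16 ≡ 9 (mod 23).
Mod 31: 4947 ≡ 18; by Fermat, exponent reduces to 38 mod 30 = 8; 18^8 ≡ 7 (mod 31).
Combine by CRT: x ≡ 28 (mod 29), x ≡ 9 (mod 23), x ≡ 7 (mod 31) ⇒ x ≡ 15166 (mod 20677).

15166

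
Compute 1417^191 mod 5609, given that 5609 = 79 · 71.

508

Mod 79: 1417 ≡ 74; by Fermat, exponent reduces to 191 mod 78 = 35; 74^35 ≡ 34 (mod 79).
Mod 71: 1417 ≡ 68; by Fermat, exponent reduces to 191 mod 70 = 51; 68^51 ≡ 11 (mod 71).
Combine by CRT: x ≡ 34 (mod 79), x ≡ 11 (mod 71) ⇒ x ≡ 508 (mod 5609).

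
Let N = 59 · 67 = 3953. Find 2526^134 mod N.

Mod 59: 2526 ≡ 48; by Fermat, exponent reduces to 134 mod 58 = 18; 48^18 ≡ 36 (mod 59).
Mod 67: 2526 ≡ 47; by Fermat, exponent reduces to 134 mod 66 = 2; 47^2 ≡ 65 (mod 67).
Combine by CRT: x ≡ 36 (mod 59), x ≡ 65 (mod 67) ⇒ x ≡ 3281 (mod 3953).

3281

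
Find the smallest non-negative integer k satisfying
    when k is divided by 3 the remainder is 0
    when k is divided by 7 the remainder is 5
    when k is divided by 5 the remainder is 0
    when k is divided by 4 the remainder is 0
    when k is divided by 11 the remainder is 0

3960

From k ≡ 0 (mod 3) write k = 0 + 3t. Substituting into k ≡ 5 (mod 7) gives 3t ≡ 5 (mod 7), and since 3⁻¹ ≡ 5 (mod 7), t ≡ 4. Hence k ≡ 0 + 3·4 = 12 (mod 21).
From k ≡ 12 (mod 21) write k = 12 + 21t. Substituting into k ≡ 0 (mod 5) gives 21t ≡ 3 (mod 5), and since 1⁻¹ ≡ 1 (mod 5), t ≡ 3. Hence k ≡ 12 + 21·3 = 75 (mod 105).
From k ≡ 75 (mod 105) write k = 75 + 105t. Substituting into k ≡ 0 (mod 4) gives 105t ≡ 1 (mod 4), and since 1⁻¹ ≡ 1 (mod 4), t ≡ 1. Hence k ≡ 75 + 105·1 = 180 (mod 420).
From k ≡ 180 (mod 420) write k = 180 + 420t. Substituting into k ≡ 0 (mod 11) gives 420t ≡ 7 (mod 11), and since 2⁻¹ ≡ 6 (mod 11), t ≡ 9. Hence k ≡ 180 + 420·9 = 3960 (mod 4620).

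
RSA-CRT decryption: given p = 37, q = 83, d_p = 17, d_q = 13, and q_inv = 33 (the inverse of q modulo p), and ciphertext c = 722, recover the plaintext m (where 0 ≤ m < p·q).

m₁ = c^(d_p) mod p: c ≡ 19 (mod 37), and 19^17 mod 37 = 35.
m₂ = c^(d_q) mod q: c ≡ 58 (mod 83), and 58^13 mod 83 = 32.
h = q_inv·(m₁ − m₂) mod p = 33·(35 − 32) mod 37 = 25.
m = m₂ + h·q = 32 + 25·83 = 2107.

2107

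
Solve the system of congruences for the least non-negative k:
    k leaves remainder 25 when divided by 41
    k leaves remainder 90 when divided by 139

2731

Combine the congruences pairwise.
From k ≡ 25 (mod 41) write k = 25 + 41t. Substituting into k ≡ 90 (mod 139) gives 41t ≡ 65 (mod 139), and since 41⁻¹ ≡ 78 (mod 139), t ≡ 66. Hence k ≡ 25 + 41·66 = 2731 (mod 5699).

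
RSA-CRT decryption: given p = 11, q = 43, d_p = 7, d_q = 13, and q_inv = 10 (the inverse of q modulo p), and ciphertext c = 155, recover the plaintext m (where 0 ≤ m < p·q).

m₁ = c^(d_p) mod p: c ≡ 1 (mod 11), and 1^7 mod 11 = 1.
m₂ = c^(d_q) mod q: c ≡ 26 (mod 43), and 26^13 mod 43 = 30.
h = q_inv·(m₁ − m₂) mod p = 10·(1 − 30) mod 11 = 7.
m = m₂ + h·q = 30 + 7·43 = 331.

331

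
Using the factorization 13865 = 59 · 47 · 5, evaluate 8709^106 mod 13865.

2926

Mod 59: 8709 ≡ 36; by Fermat, exponent reduces to 106 mod 58 = 48; 36^48 ≡ 35 (mod 59).
Mod 47: 8709 ≡ 14; by Fermat, exponent reduces to 106 mod 46 = 14; 14^14 ≡ 12 (mod 47).
Mod 5: 8709 ≡ 4; by Fermat, exponent reduces to 106 mod 4 = 2; 4^2 ≡ 1 (mod 5).
Combine by CRT: x ≡ 35 (mod 59), x ≡ 12 (mod 47), x ≡ 1 (mod 5) ⇒ x ≡ 2926 (mod 13865).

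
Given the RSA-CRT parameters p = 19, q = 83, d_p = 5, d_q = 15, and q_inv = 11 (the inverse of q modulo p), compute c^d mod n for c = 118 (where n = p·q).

m₁ = c^(d_p) mod p: c ≡ 4 (mod 19), and 4^5 mod 19 = 17.
m₂ = c^(d_q) mod q: c ≡ 35 (mod 83), and 35^15 mod 83 = 71.
h = q_inv·(m₁ − m₂) mod p = 11·(17 − 71) mod 19 = 14.
m = m₂ + h·q = 71 + 14·83 = 1233.

1233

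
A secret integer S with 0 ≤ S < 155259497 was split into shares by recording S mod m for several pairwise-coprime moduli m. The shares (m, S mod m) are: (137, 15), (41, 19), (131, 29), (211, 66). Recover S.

139921129

From S ≡ 15 (mod 137) write S = 15 + 137t. Substituting into S ≡ 19 (mod 41) gives 137t ≡ 4 (mod 41), and since 14⁻¹ ≡ 3 (mod 41), t ≡ 12. Hence S ≡ 15 + 137·12 = 1659 (mod 5617).
From S ≡ 1659 (mod 5617) write S = 1659 + 5617t. Substituting into S ≡ 29 (mod 131) gives 5617t ≡ 73 (mod 131), and since 115⁻¹ ≡ 90 (mod 131), t ≡ 20. Hence S ≡ 1659 + 5617·20 = 113999 (mod 735827).
From S ≡ 113999 (mod 735827) write S = 113999 + 735827t. Substituting into S ≡ 66 (mod 211) gives 735827t ≡ 7 (mod 211), and since 70⁻¹ ≡ 208 (mod 211), t ≡ 190. Hence S ≡ 113999 + 735827·190 = 139921129 (mod 155259497).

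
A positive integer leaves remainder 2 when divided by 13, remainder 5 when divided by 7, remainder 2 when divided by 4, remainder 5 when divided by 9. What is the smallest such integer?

From n ≡ 2 (mod 13) write n = 2 + 13t. Substituting into n ≡ 5 (mod 7) gives 13t ≡ 3 (mod 7), and since 6⁻¹ ≡ 6 (mod 7), t ≡ 4. Hence n ≡ 2 + 13·4 = 54 (mod 91).
From n ≡ 54 (mod 91) write n = 54 + 91t. Substituting into n ≡ 2 (mod 4) gives 91t ≡ 0 (mod 4), and since 3⁻¹ ≡ 3 (mod 4), t ≡ 0. Hence n ≡ 54 + 91·0 = 54 (mod 364).
From n ≡ 54 (mod 364) write n = 54 + 364t. Substituting into n ≡ 5 (mod 9) gives 364t ≡ 5 (mod 9), and since 4⁻¹ ≡ 7 (mod 9), t ≡ 8. Hence n ≡ 54 + 364·8 = 2966 (mod 3276).

2966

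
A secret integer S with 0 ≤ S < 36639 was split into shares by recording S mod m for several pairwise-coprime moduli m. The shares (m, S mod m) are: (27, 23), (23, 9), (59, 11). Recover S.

Combine the congruences pairwise.
From S ≡ 23 (mod 27) write S = 23 + 27t. Substituting into S ≡ 9 (mod 23) gives 27t ≡ 9 (mod 23), and since 4⁻¹ ≡ 6 (mod 23), t ≡ 8. Hence S ≡ 23 + 27·8 = 239 (mod 621).
From S ≡ 239 (mod 621) write S = 239 + 621t. Substituting into S ≡ 11 (mod 59) gives 621t ≡ 8 (mod 59), and since 31⁻¹ ≡ 40 (mod 59), t ≡ 25. Hence S ≡ 239 + 621·25 = 15764 (mod 36639).

15764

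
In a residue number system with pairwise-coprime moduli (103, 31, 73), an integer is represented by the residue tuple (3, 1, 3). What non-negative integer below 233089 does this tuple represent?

From x ≡ 3 (mod 103) write x = 3 + 103t. Substituting into x ≡ 1 (mod 31) gives 103t ≡ 29 (mod 31), and since 10⁻¹ ≡ 28 (mod 31), t ≡ 6. Hence x ≡ 3 + 103·6 = 621 (mod 3193).
From x ≡ 621 (mod 3193) write x = 621 + 3193t. Substituting into x ≡ 3 (mod 73) gives 3193t ≡ 39 (mod 73), and since 54⁻¹ ≡ 23 (mod 73), t ≡ 21. Hence x ≡ 621 + 3193·21 = 67674 (mod 233089).

67674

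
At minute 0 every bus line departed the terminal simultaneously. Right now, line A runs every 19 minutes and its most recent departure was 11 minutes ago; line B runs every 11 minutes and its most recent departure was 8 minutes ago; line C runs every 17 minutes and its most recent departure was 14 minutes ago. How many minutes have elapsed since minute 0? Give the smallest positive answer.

1493

From t ≡ 11 (mod 19) write t = 11 + 19s. Substituting into t ≡ 8 (mod 11) gives 19s ≡ 8 (mod 11), and since 8⁻¹ ≡ 7 (mod 11), s ≡ 1. Hence t ≡ 11 + 19·1 = 30 (mod 209).
From t ≡ 30 (mod 209) write t = 30 + 209s. Substituting into t ≡ 14 (mod 17) gives 209s ≡ 1 (mod 17), and since 5⁻¹ ≡ 7 (mod 17), s ≡ 7. Hence t ≡ 30 + 209·7 = 1493 (mod 3553).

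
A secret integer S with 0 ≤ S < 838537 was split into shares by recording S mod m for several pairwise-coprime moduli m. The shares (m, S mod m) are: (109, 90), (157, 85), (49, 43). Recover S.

413309

From S ≡ 90 (mod 109) write S = 90 + 109t. Substituting into S ≡ 85 (mod 157) gives 109t ≡ 152 (mod 157), and since 109⁻¹ ≡ 121 (mod 157), t ≡ 23. Hence S ≡ 90 + 109·23 = 2597 (mod 17113).
From S ≡ 2597 (mod 17113) write S = 2597 + 17113t. Substituting into S ≡ 43 (mod 49) gives 17113t ≡ 43 (mod 49), and since 12⁻¹ ≡ 45 (mod 49), t ≡ 24. Hence S ≡ 2597 + 17113·24 = 413309 (mod 838537).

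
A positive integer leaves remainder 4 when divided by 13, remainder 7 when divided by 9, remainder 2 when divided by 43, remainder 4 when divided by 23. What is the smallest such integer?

From x ≡ 4 (mod 13) write x = 4 + 13t. Substituting into x ≡ 7 (mod 9) gives 13t ≡ 3 (mod 9), and since 4⁻¹ ≡ 7 (mod 9), t ≡ 3. Hence x ≡ 4 + 13·3 = 43 (mod 117).
From x ≡ 43 (mod 117) write x = 43 + 117t. Substituting into x ≡ 2 (mod 43) gives 117t ≡ 2 (mod 43), and since 31⁻¹ ≡ 25 (mod 43), t ≡ 7. Hence x ≡ 43 + 117·7 = 862 (mod 5031).
From x ≡ 862 (mod 5031) write x = 862 + 5031t. Substituting into x ≡ 4 (mod 23) gives 5031t ≡ 16 (mod 23), and since 17⁻¹ ≡ 19 (mod 23), t ≡ 5. Hence x ≡ 862 + 5031·5 = 26017 (mod 115713).

26017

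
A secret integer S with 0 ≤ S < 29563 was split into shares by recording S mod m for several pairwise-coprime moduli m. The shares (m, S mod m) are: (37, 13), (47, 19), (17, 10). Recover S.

3121

The moduli are pairwise coprime; N = 37·47·17 = 29563.
N/37 = 799; 799 ≡ 22 (mod 37); 22·32 ≡ 1, so inverse 32.
N/47 = 629; 629 ≡ 18 (mod 47); 18·34 ≡ 1, so inverse 34.
N/17 = 1739; 1739 ≡ 5 (mod 17); 5·7 ≡ 1, so inverse 7.
S ≡ 13·799·32 + 19·629·34 + 10·1739·7 = 860448.
860448 mod 29563 = 3121.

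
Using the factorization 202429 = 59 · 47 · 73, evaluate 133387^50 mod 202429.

Mod 59: 133387 ≡ 47; 47^50 ≡ 45 (mod 59).
Mod 47: 133387 ≡ 1; by Fermat, exponent reduces to 50 mod 46 = 4; 1^4 ≡ 1 (mod 47).
Mod 73: 133387 ≡ 16; 16^50 ≡ 4 (mod 73).
Combine by CRT: x ≡ 45 (mod 59), x ≡ 1 (mod 47), x ≡ 4 (mod 73) ⇒ x ≡ 53440 (mod 202429).

53440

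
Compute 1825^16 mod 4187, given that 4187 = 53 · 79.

Mod 53: 1825 ≡ 23; 23^16 ≡ 1 (mod 53).
Mod 79: 1825 ≡ 8; 8^16 ≡ 38 (mod 79).
Combine by CRT: x ≡ 1 (mod 53), x ≡ 38 (mod 79) ⇒ x ≡ 1697 (mod 4187).

1697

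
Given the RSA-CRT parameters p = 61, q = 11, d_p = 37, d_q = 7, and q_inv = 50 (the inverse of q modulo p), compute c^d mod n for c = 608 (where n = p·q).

m₁ = c^(d_p) mod p: c ≡ 59 (mod 61), and 59^37 mod 61 = 6.
m₂ = c^(d_q) mod q: c ≡ 3 (mod 11), and 3^7 mod 11 = 9.
h = q_inv·(m₁ − m₂) mod p = 50·(6 − 9) mod 61 = 33.
m = m₂ + h·q = 9 + 33·11 = 372.

372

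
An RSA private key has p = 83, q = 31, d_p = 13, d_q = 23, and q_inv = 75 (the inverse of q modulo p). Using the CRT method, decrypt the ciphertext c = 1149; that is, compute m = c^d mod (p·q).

m₁ = c^(d_p) mod p: c ≡ 70 (mod 83), and 70^13 mod 83 = 68.
m₂ = c^(d_q) mod q: c ≡ 2 (mod 31), and 2^23 mod 31 = 8.
h = q_inv·(m₁ − m₂) mod p = 75·(68 − 8) mod 83 = 18.
m = m₂ + h·q = 8 + 18·31 = 566.

566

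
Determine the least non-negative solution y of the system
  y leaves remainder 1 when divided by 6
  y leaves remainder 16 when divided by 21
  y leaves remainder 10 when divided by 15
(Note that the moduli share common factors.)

205

gcd(6, 21) = 3 and 3 | (16 − 1), so the pair is consistent; merging gives y ≡ 37 (mod 42), where 42 = lcm(6, 21).
gcd(42, 15) = 3 and 3 | (10 − 37), so the pair is consistent; merging gives y ≡ 205 (mod 210), where 210 = lcm(42, 15).
The solution is unique modulo lcm(6, 21, 15) = 210.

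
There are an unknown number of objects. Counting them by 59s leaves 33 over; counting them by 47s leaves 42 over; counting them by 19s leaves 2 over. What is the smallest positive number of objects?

The moduli are pairwise coprime; M = 59·47·19 = 52687.
M/59 = 893; 893 ≡ 8 (mod 59); 8·37 ≡ 1, so inverse 37.
M/47 = 1121; 1121 ≡ 40 (mod 47); 40·20 ≡ 1, so inverse 20.
M/19 = 2773; 2773 ≡ 18 (mod 19); 18·18 ≡ 1, so inverse 18.
N ≡ 33·893·37 + 42·1121·20 + 2·2773·18 = 2131821.
2131821 mod 52687 = 24341.

24341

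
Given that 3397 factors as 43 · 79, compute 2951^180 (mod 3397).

1010

Mod 43: 2951 ≡ 27; by Fermat, exponent reduces to 180 mod 42 = 12; 27^12 ≡ 21 (mod 43).
Mod 79: 2951 ≡ 28; by Fermat, exponent reduces to 180 mod 78 = 24; 28^24 ≡ 62 (mod 79).
Combine by CRT: x ≡ 21 (mod 43), x ≡ 62 (mod 79) ⇒ x ≡ 1010 (mod 3397).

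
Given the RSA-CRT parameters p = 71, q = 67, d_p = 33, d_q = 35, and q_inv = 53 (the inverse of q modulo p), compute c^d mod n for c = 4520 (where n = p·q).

2121

m₁ = c^(d_p) mod p: c ≡ 47 (mod 71), and 47^33 mod 71 = 62.
m₂ = c^(d_q) mod q: c ≡ 31 (mod 67), and 31^35 mod 67 = 44.
h = q_inv·(m₁ − m₂) mod p = 53·(62 − 44) mod 71 = 31.
m = m₂ + h·q = 44 + 31·67 = 2121.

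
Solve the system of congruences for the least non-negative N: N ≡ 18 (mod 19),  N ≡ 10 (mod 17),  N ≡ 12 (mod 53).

From N ≡ 18 (mod 19) write N = 18 + 19t. Substituting into N ≡ 10 (mod 17) gives 19t ≡ 9 (mod 17), and since 2⁻¹ ≡ 9 (mod 17), t ≡ 13. Hence N ≡ 18 + 19·13 = 265 (mod 323).
From N ≡ 265 (mod 323) write N = 265 + 323t. Substituting into N ≡ 12 (mod 53) gives 323t ≡ 12 (mod 53), and since 5⁻¹ ≡ 32 (mod 53), t ≡ 13. Hence N ≡ 265 + 323·13 = 4464 (mod 17119).

4464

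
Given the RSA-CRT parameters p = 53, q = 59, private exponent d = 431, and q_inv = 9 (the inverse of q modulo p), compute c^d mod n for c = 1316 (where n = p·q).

1353

d_p = d mod (p−1) = 431 mod 52 = 15; d_q = d mod (q−1) = 25.
m₁ = c^(d_p) mod p: c ≡ 44 (mod 53), and 44^15 mod 53 = 28.
m₂ = c^(d_q) mod q: c ≡ 18 (mod 59), and 18^25 mod 59 = 55.
h = q_inv·(m₁ − m₂) mod p = 9·(28 − 55) mod 53 = 22.
m = m₂ + h·q = 55 + 22·59 = 1353.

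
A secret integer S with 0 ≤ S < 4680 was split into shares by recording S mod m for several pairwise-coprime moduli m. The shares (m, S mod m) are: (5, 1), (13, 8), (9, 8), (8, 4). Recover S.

476

The moduli are pairwise coprime; N = 5·13·9·8 = 4680.
N/5 = 936; 936 ≡ 1 (mod 5), inverse 1.
N/13 = 360; 360 ≡ 9 (mod 13); 9·3 ≡ 1, so inverse 3.
N/9 = 520; 520 ≡ 7 (mod 9); 7·4 ≡ 1, so inverse 4.
N/8 = 585; 585 ≡ 1 (mod 8), inverse 1.
S ≡ 1·936·1 + 8·360·3 + 8·520·4 + 4·585·1 = 28556.
28556 mod 4680 = 476.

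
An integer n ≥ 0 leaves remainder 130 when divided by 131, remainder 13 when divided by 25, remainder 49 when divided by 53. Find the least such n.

The moduli are pairwise coprime; M = 131·25·53 = 173575.
M/131 = 1325; 1325 ≡ 15 (mod 131); 15·35 ≡ 1, so inverse 35.
M/25 = 6943; 6943 ≡ 18 (mod 25); 18·7 ≡ 1, so inverse 7.
M/53 = 3275; 3275 ≡ 42 (mod 53); 42·24 ≡ 1, so inverse 24.
n ≡ 130·1325·35 + 13·6943·7 + 49·3275·24 = 10511963.
10511963 mod 173575 = 97463.

97463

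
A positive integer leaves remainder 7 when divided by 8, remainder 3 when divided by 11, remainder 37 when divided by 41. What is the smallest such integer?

1103

The moduli are pairwise coprime; N = 8·11·41 = 3608.
N/8 = 451; 451 ≡ 3 (mod 8); 3·3 ≡ 1, so inverse 3.
N/11 = 328; 328 ≡ 9 (mod 11); 9·5 ≡ 1, so inverse 5.
N/41 = 88; 88 ≡ 6 (mod 41); 6·7 ≡ 1, so inverse 7.
k ≡ 7·451·3 + 3·328·5 + 37·88·7 = 37183.
37183 mod 3608 = 1103.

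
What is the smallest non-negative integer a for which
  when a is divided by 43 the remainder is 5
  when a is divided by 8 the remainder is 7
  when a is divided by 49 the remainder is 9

Combine the congruences pairwise.
From a ≡ 5 (mod 43) write a = 5 + 43t. Substituting into a ≡ 7 (mod 8) gives 43t ≡ 2 (mod 8), and since 3⁻¹ ≡ 3 (mod 8), t ≡ 6. Hence a ≡ 5 + 43·6 = 263 (mod 344).
From a ≡ 263 (mod 344) write a = 263 + 344t. Substituting into a ≡ 9 (mod 49) gives 344t ≡ 40 (mod 49), and since 1⁻¹ ≡ 1 (mod 49), t ≡ 40. Hence a ≡ 263 + 344·40 = 14023 (mod 16856).

14023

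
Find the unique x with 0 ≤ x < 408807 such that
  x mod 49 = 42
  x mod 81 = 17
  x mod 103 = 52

181538

The moduli are pairwise coprime; N = 49·81·103 = 408807.
N/49 = 8343; 8343 ≡ 13 (mod 49); 13·34 ≡ 1, so inverse 34.
N/81 = 5047; 5047 ≡ 25 (mod 81); 25·13 ≡ 1, so inverse 13.
N/103 = 3969; 3969 ≡ 55 (mod 103); 55·15 ≡ 1, so inverse 15.
x ≡ 42·8343·34 + 17·5047·13 + 52·3969·15 = 16125011.
16125011 mod 408807 = 181538.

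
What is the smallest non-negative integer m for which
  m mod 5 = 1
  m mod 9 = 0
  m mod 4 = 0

36

The moduli are pairwise coprime; N = 5·9·4 = 180.
N/5 = 36; 36 ≡ 1 (mod 5), inverse 1.
N/9 = 20; 20 ≡ 2 (mod 9); 2·5 ≡ 1, so inverse 5.
N/4 = 45; 45 ≡ 1 (mod 4), inverse 1.
m ≡ 1·36·1 + 0·20·5 + 0·45·1 = 36.
36 mod 180 = 36.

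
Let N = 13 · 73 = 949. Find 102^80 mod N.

Mod 13: 102 ≡ 11; by Fermat, exponent reduces to 80 mod 12 = 8; 11^8 ≡ 9 (mod 13).
Mod 73: 102 ≡ 29; by Fermat, exponent reduces to 80 mod 72 = 8; 29^8 ≡ 37 (mod 73).
Combine by CRT: x ≡ 9 (mod 13), x ≡ 37 (mod 73) ⇒ x ≡ 256 (mod 949).

256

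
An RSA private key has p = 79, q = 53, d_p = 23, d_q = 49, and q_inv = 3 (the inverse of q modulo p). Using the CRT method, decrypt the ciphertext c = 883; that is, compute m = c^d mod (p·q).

2464

m₁ = c^(d_p) mod p: c ≡ 14 (mod 79), and 14^23 mod 79 = 15.
m₂ = c^(d_q) mod q: c ≡ 35 (mod 53), and 35^49 mod 53 = 26.
h = q_inv·(m₁ − m₂) mod p = 3·(15 − 26) mod 79 = 46.
m = m₂ + h·q = 26 + 46·53 = 2464.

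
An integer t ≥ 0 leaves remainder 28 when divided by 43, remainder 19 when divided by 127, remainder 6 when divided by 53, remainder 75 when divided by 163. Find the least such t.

From t ≡ 28 (mod 43) write t = 28 + 43s. Substituting into t ≡ 19 (mod 127) gives 43s ≡ 118 (mod 127), and since 43⁻¹ ≡ 65 (mod 127), s ≡ 50. Hence t ≡ 28 + 43·50 = 2178 (mod 5461).
From t ≡ 2178 (mod 5461) write t = 2178 + 5461s. Substituting into t ≡ 6 (mod 53) gives 5461s ≡ 1 (mod 53), and since 2⁻¹ ≡ 27 (mod 53), s ≡ 27. Hence t ≡ 2178 + 5461·27 = 149625 (mod 289433).
From t ≡ 149625 (mod 289433) write t = 149625 + 289433s. Substituting into t ≡ 75 (mod 163) gives 289433s ≡ 84 (mod 163), and since 108⁻¹ ≡ 80 (mod 163), s ≡ 37. Hence t ≡ 149625 + 289433·37 = 10858646 (mod 47177579).

10858646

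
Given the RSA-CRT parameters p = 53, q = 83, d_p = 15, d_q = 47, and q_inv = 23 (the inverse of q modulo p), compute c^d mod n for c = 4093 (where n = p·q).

m₁ = c^(d_p) mod p: c ≡ 12 (mod 53), and 12^15 mod 53 = 26.
m₂ = c^(d_q) mod q: c ≡ 26 (mod 83), and 26^47 mod 83 = 68.
h = q_inv·(m₁ − m₂) mod p = 23·(26 − 68) mod 53 = 41.
m = m₂ + h·q = 68 + 41·83 = 3471.

3471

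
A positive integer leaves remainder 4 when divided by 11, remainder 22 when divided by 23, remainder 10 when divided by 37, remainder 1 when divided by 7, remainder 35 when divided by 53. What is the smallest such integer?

431985

The moduli are pairwise coprime; N = 11·23·37·7·53 = 3472931.
N/11 = 315721; 315721 ≡ 10 (mod 11); 10·10 ≡ 1, so inverse 10.
N/23 = 150997; 150997 ≡ 2 (mod 23); 2·12 ≡ 1, so inverse 12.
N/37 = 93863; 93863 ≡ 31 (mod 37); 31·6 ≡ 1, so inverse 6.
N/7 = 496133; 496133 ≡ 1 (mod 7), inverse 1.
N/53 = 65527; 65527 ≡ 19 (mod 53); 19·14 ≡ 1, so inverse 14.
t ≡ 4·315721·10 + 22·150997·12 + 10·93863·6 + 1·496133·1 + 35·65527·14 = 90728191.
90728191 mod 3472931 = 431985.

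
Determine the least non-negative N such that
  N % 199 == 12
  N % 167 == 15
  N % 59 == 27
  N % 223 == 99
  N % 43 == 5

15600794659

From N ≡ 12 (mod 199) write N = 12 + 199t. Substituting into N ≡ 15 (mod 167) gives 199t ≡ 3 (mod 167), and since 32⁻¹ ≡ 47 (mod 167), t ≡ 141. Hence N ≡ 12 + 199·141 = 28071 (mod 33233).
From N ≡ 28071 (mod 33233) write N = 28071 + 33233t. Substituting into N ≡ 27 (mod 59) gives 33233t ≡ 40 (mod 59), and since 16⁻¹ ≡ 48 (mod 59), t ≡ 32. Hence N ≡ 28071 + 33233·32 = 1091527 (mod 1960747).
From N ≡ 1091527 (mod 1960747) write N = 1091527 + 1960747t. Substituting into N ≡ 99 (mod 223) gives 1960747t ≡ 157 (mod 223), and since 131⁻¹ ≡ 143 (mod 223), t ≡ 151. Hence N ≡ 1091527 + 1960747·151 = 297164324 (mod 437246581).
From N ≡ 297164324 (mod 437246581) write N = 297164324 + 437246581t. Substituting into N ≡ 5 (mod 43) gives 437246581t ≡ 38 (mod 43), and since 6⁻¹ ≡ 36 (mod 43), t ≡ 35. Hence N ≡ 297164324 + 437246581·35 = 15600794659 (mod 18801602983).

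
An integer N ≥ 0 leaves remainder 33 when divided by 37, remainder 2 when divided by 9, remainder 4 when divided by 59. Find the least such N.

The moduli are pairwise coprime; M = 37·9·59 = 19647.
M/37 = 531; 531 ≡ 13 (mod 37); 13·20 ≡ 1, so inverse 20.
M/9 = 2183; 2183 ≡ 5 (mod 9); 5·2 ≡ 1, so inverse 2.
M/59 = 333; 333 ≡ 38 (mod 59); 38·14 ≡ 1, so inverse 14.
N ≡ 33·531·20 + 2·2183·2 + 4·333·14 = 377840.
377840 mod 19647 = 4547.

4547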